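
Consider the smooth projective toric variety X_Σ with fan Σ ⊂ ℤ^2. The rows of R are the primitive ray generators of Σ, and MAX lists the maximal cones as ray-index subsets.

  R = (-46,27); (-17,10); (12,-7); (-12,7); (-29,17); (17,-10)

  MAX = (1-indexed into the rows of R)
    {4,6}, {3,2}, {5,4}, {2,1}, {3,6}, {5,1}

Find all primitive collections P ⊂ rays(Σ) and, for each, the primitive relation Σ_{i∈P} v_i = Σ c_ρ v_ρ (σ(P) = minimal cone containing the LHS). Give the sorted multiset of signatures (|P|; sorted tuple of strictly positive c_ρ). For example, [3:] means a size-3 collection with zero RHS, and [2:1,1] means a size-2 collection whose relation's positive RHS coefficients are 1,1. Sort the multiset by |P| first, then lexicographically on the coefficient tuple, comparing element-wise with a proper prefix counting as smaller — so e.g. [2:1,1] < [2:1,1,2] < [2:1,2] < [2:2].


Σ has 9 primitive collections:

  • {2,6}:  v_{2} + v_{6} = 0  ⇒ sig = [2:]
  • {3,4}:  v_{3} + v_{4} = 0  ⇒ sig = [2:]
  • {1,6}:  v_{1} + v_{6} = v_{5}  ⇒ sig = [2:1]
  • {2,4}:  v_{2} + v_{4} = v_{5}  ⇒ sig = [2:1]
  • {2,5}:  v_{2} + v_{5} = v_{1}  ⇒ sig = [2:1]
  • {3,5}:  v_{3} + v_{5} = v_{2}  ⇒ sig = [2:1]
  • {5,6}:  v_{5} + v_{6} = v_{4}  ⇒ sig = [2:1]
  • {1,3}:  v_{1} + v_{3} = 2·v_{2}  ⇒ sig = [2:2]
  • {1,4}:  v_{1} + v_{4} = 2·v_{5}  ⇒ sig = [2:2]

Hence PRS(X_Σ) =
[[2:], [2:], [2:1], [2:1], [2:1], [2:1], [2:1], [2:2], [2:2]]


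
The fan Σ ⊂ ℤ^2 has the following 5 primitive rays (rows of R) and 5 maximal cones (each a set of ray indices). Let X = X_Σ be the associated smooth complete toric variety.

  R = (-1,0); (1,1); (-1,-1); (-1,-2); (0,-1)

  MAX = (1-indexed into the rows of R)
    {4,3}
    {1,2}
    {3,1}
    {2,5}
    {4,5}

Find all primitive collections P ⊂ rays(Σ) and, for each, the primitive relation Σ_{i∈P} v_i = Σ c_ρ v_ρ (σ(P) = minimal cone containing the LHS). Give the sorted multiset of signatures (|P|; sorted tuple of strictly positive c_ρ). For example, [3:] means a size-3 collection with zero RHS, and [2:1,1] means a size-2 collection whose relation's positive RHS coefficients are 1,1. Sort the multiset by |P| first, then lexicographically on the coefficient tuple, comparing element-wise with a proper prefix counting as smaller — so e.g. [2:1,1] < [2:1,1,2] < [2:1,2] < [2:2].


|primitive collections| = 5. Relations:

  • {2,3}:  v_{2} + v_{3} = 0  so sig = [2:]
  • {1,5}:  v_{1} + v_{5} = v_{3}  so sig = [2:1]
  • {2,4}:  v_{2} + v_{4} = v_{5}  so sig = [2:1]
  • {3,5}:  v_{3} + v_{5} = v_{4}  so sig = [2:1]
  • {1,4}:  v_{1} + v_{4} = 2·v_{3}  so sig = [2:2]

Hence PRS(X_Σ) =
    [2:]
    [2:1]
    [2:1]
    [2:1]
    [2:2]


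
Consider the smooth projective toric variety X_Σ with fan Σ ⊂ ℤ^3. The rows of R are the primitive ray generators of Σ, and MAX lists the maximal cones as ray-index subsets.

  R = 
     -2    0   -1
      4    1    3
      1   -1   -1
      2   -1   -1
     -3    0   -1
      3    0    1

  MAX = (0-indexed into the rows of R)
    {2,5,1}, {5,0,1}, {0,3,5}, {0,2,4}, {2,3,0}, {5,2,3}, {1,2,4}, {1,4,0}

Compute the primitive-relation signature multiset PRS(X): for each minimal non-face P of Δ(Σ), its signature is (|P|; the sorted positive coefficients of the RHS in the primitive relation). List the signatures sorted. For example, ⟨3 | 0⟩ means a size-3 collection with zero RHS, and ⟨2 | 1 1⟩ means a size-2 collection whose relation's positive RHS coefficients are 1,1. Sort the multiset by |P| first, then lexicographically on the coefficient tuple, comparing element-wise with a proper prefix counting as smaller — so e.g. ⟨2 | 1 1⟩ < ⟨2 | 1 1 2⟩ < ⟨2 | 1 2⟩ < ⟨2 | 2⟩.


Primitive collections (5):

  {4,5}:  v_{4} + v_{5} = 0  ⇒ sig = ⟨2 | 0⟩
  {3,4}:  v_{3} + v_{4} = v_{0} + v_{2}  ⇒ sig = ⟨2 | 1 1⟩
  {1,3}:  v_{1} + v_{3} = 2·v_{5}  ⇒ sig = ⟨2 | 2⟩
  {0,1,2}:  v_{0} + v_{1} + v_{2} = v_{5}  ⇒ sig = ⟨3 | 1⟩
  {0,2,5}:  v_{0} + v_{2} + v_{5} = v_{3}  ⇒ sig = ⟨3 | 1⟩

Hence PRS(X_Σ) =
    |P|=2: 3 collections, coeffs (), (1,1), (2)
    |P|=3: 2 collections, coeffs (1), (1)


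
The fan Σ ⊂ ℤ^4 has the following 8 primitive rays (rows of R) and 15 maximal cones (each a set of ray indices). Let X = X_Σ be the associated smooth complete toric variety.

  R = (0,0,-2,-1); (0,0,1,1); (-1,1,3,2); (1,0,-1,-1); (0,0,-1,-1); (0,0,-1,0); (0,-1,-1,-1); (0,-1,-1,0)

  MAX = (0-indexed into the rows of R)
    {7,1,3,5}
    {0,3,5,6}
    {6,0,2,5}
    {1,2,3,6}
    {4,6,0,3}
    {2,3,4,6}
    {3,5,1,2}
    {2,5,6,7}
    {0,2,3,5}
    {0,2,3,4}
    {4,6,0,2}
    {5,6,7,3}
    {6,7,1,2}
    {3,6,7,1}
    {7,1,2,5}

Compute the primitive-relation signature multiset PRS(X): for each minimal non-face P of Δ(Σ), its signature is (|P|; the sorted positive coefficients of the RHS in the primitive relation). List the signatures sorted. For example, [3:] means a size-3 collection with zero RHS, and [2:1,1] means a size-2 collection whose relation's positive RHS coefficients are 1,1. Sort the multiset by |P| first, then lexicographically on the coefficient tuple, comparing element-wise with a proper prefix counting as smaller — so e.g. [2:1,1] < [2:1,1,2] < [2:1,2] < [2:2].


Δ(Σ) — 8 vertices, 9 min non-faces:

  • {1,4}:  v_{1} + v_{4} = 0 ; sig = [2:]
  • {0,1}:  v_{0} + v_{1} = v_{5} ; sig = [2:1]
  • {4,5}:  v_{4} + v_{5} = v_{0} ; sig = [2:1]
  • {4,7}:  v_{4} + v_{7} = v_{5} + v_{6} ; sig = [2:1,1]
  • {0,7}:  v_{0} + v_{7} = 2·v_{5} + v_{6} ; sig = [2:1,2]
  • {1,5,6}:  v_{1} + v_{5} + v_{6} = v_{7} ; sig = [3:1]
  • {2,3,7}:  v_{2} + v_{3} + v_{7} = v_{1} ; sig = [3:1]
  • {2,3,5,6}:  v_{2} + v_{3} + v_{5} + v_{6} = 0 ; sig = [4:]
  • {0,2,3,6}:  v_{0} + v_{2} + v_{3} + v_{6} = v_{4} ; sig = [4:1]

Sorted signature multiset PRS(X):
{ [2:],  [2:1] ×2,  [2:1,1],  [2:1,2],  [3:1] ×2,  [4:],  [4:1] }


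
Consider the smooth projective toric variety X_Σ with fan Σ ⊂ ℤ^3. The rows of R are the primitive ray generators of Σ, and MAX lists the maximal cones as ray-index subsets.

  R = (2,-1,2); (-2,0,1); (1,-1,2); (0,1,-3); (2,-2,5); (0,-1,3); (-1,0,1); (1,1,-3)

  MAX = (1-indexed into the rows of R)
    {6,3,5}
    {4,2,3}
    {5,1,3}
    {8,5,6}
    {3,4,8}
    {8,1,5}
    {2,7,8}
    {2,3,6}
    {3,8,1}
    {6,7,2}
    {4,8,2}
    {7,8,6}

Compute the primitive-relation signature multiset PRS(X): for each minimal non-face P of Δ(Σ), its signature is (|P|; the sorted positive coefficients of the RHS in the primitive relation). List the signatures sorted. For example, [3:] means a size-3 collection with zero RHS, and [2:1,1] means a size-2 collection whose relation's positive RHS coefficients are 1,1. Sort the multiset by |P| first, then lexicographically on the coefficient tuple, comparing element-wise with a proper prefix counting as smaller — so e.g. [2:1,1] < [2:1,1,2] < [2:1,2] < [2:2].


Minimal non-faces — 14 found among 8 rays, 12 max cones:

  P = {4,6}:  v_{4} + v_{6} = 0  so sig = [2:]
  P = {1,2}:  v_{1} + v_{2} = v_{6}  so sig = [2:1]
  P = {1,6}:  v_{1} + v_{6} = v_{5}  so sig = [2:1]
  P = {3,7}:  v_{3} + v_{7} = v_{6}  so sig = [2:1]
  P = {4,5}:  v_{4} + v_{5} = v_{1}  so sig = [2:1]
  P = {1,4}:  v_{1} + v_{4} = v_{3} + v_{8}  so sig = [2:1,1]
  P = {4,7}:  v_{4} + v_{7} = v_{2} + v_{8}  so sig = [2:1,1]
  P = {1,7}:  v_{1} + v_{7} = 2·v_{6} + v_{8}  so sig = [2:1,2]
  P = {5,7}:  v_{5} + v_{7} = 3·v_{6} + v_{8}  so sig = [2:1,3]
  P = {2,5}:  v_{2} + v_{5} = 2·v_{6}  so sig = [2:2]
  P = {2,3,8}:  v_{2} + v_{3} + v_{8} = 0  so sig = [3:]
  P = {2,6,8}:  v_{2} + v_{6} + v_{8} = v_{7}  so sig = [3:1]
  P = {3,6,8}:  v_{3} + v_{6} + v_{8} = v_{1}  so sig = [3:1]
  P = {3,5,8}:  v_{3} + v_{5} + v_{8} = 2·v_{1}  so sig = [3:2]

Signatures (|P|; sorted positive RHS coefficients), sorted:
    |P|=2: 10 collections, coeffs (), (1), (1), (1), (1), (1,1), (1,1), (1,2), (1,3), (2)
    |P|=3: 4 collections, coeffs (), (1), (1), (2)


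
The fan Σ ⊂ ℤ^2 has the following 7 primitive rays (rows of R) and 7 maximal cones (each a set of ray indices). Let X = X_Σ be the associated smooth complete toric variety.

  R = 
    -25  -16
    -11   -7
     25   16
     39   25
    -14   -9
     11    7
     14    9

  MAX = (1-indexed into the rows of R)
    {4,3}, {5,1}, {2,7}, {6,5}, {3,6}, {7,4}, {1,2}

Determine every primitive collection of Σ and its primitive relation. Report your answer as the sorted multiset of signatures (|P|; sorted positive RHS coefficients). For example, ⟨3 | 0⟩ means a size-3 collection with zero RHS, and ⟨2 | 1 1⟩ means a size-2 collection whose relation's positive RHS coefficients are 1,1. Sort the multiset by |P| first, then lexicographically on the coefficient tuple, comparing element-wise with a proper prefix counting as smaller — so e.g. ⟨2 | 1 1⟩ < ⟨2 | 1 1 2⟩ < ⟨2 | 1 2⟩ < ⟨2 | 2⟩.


The 14 primitive collections of Σ (r=7, n=2):

  {1,3}:  v_{1} + v_{3} = 0  ⇒ sig = ⟨2 | 0⟩
  {2,6}:  v_{2} + v_{6} = 0  ⇒ sig = ⟨2 | 0⟩
  {5,7}:  v_{5} + v_{7} = 0  ⇒ sig = ⟨2 | 0⟩
  {1,4}:  v_{1} + v_{4} = v_{7}  ⇒ sig = ⟨2 | 1⟩
  {1,6}:  v_{1} + v_{6} = v_{5}  ⇒ sig = ⟨2 | 1⟩
  {1,7}:  v_{1} + v_{7} = v_{2}  ⇒ sig = ⟨2 | 1⟩
  {2,3}:  v_{2} + v_{3} = v_{7}  ⇒ sig = ⟨2 | 1⟩
  {2,5}:  v_{2} + v_{5} = v_{1}  ⇒ sig = ⟨2 | 1⟩
  {3,5}:  v_{3} + v_{5} = v_{6}  ⇒ sig = ⟨2 | 1⟩
  {3,7}:  v_{3} + v_{7} = v_{4}  ⇒ sig = ⟨2 | 1⟩
  {4,5}:  v_{4} + v_{5} = v_{3}  ⇒ sig = ⟨2 | 1⟩
  {6,7}:  v_{6} + v_{7} = v_{3}  ⇒ sig = ⟨2 | 1⟩
  {2,4}:  v_{2} + v_{4} = 2·v_{7}  ⇒ sig = ⟨2 | 2⟩
  {4,6}:  v_{4} + v_{6} = 2·v_{3}  ⇒ sig = ⟨2 | 2⟩

Signatures (|P|; sorted positive RHS coefficients), sorted:
    ⟨2 | 0⟩
    ⟨2 | 0⟩
    ⟨2 | 0⟩
    ⟨2 | 1⟩
    ⟨2 | 1⟩
    ⟨2 | 1⟩
    ⟨2 | 1⟩
    ⟨2 | 1⟩
    ⟨2 | 1⟩
    ⟨2 | 1⟩
    ⟨2 | 1⟩
    ⟨2 | 1⟩
    ⟨2 | 2⟩
    ⟨2 | 2⟩


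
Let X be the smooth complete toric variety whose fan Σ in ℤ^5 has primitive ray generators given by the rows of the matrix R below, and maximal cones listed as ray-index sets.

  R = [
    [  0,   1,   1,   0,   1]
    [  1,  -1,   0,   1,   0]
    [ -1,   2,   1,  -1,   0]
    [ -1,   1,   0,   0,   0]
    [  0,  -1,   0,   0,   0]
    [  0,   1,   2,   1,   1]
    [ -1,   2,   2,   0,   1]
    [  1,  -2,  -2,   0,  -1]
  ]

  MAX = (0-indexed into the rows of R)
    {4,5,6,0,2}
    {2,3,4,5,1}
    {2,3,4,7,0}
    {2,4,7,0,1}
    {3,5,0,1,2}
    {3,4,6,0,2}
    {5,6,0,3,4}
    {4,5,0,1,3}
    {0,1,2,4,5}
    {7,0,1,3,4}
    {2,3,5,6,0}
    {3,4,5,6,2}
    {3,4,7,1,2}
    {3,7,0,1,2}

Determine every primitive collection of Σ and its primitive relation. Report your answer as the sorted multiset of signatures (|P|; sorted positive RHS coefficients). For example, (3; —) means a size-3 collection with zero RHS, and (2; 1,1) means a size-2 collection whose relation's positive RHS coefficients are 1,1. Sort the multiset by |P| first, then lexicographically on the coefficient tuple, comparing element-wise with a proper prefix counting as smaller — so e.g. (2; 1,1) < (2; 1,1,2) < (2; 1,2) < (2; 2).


5 collections generate NE(X_Σ); each relation:

  P = {6,7}:  v_{6} + v_{7} = 0  so sig = (2; —)
  P = {1,6}:  v_{1} + v_{6} = v_{5}  so sig = (2; 1)
  P = {5,7}:  v_{5} + v_{7} = v_{1}  so sig = (2; 1)
  P = {0,1,2,3,4}:  v_{0} + v_{1} + v_{2} + v_{3} + v_{4} = v_{6}  so sig = (5; 1)
  P = {0,2,3,4,5}:  v_{0} + v_{2} + v_{3} + v_{4} + v_{5} = 2·v_{6}  so sig = (5; 2)

Hence PRS(X_Σ) =
    |P|=2: 3 collections, coeffs (), (1), (1)
    |P|=5: 2 collections, coeffs (1), (2)


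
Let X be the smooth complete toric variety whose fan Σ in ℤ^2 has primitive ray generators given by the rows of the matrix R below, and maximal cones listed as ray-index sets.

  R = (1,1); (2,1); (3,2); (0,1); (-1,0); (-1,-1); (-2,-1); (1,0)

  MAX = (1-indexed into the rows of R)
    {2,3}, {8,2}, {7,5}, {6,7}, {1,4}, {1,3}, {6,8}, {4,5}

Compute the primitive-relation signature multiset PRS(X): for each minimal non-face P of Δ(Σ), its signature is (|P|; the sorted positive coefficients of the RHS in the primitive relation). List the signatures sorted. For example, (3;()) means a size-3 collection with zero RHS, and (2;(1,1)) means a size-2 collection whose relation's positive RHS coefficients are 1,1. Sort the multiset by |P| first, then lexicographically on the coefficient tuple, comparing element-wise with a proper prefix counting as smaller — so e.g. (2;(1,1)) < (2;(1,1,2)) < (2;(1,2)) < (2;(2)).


Σ has 20 primitive collections:

  • {1,6}:  v_{1} + v_{6} = 0 — sig = (2;())
  • {2,7}:  v_{2} + v_{7} = 0 — sig = (2;())
  • {5,8}:  v_{5} + v_{8} = 0 — sig = (2;())
  • {1,2}:  v_{1} + v_{2} = v_{3} — sig = (2;(1))
  • {1,5}:  v_{1} + v_{5} = v_{4} — sig = (2;(1))
  • {1,7}:  v_{1} + v_{7} = v_{5} — sig = (2;(1))
  • {1,8}:  v_{1} + v_{8} = v_{2} — sig = (2;(1))
  • {2,5}:  v_{2} + v_{5} = v_{1} — sig = (2;(1))
  • {2,6}:  v_{2} + v_{6} = v_{8} — sig = (2;(1))
  • {3,6}:  v_{3} + v_{6} = v_{2} — sig = (2;(1))
  • {3,7}:  v_{3} + v_{7} = v_{1} — sig = (2;(1))
  • {4,6}:  v_{4} + v_{6} = v_{5} — sig = (2;(1))
  • {4,8}:  v_{4} + v_{8} = v_{1} — sig = (2;(1))
  • {5,6}:  v_{5} + v_{6} = v_{7} — sig = (2;(1))
  • {7,8}:  v_{7} + v_{8} = v_{6} — sig = (2;(1))
  • {2,4}:  v_{2} + v_{4} = 2·v_{1} — sig = (2;(2))
  • {3,5}:  v_{3} + v_{5} = 2·v_{1} — sig = (2;(2))
  • {3,8}:  v_{3} + v_{8} = 2·v_{2} — sig = (2;(2))
  • {4,7}:  v_{4} + v_{7} = 2·v_{5} — sig = (2;(2))
  • {3,4}:  v_{3} + v_{4} = 3·v_{1} — sig = (2;(3))

Signatures (|P|; sorted positive RHS coefficients), sorted:
    |P|=2: 20 collections, coeffs (), (), (), (1), (1), (1), (1), (1), (1), (1), (1), (1), (1), (1), (1), (2), (2), (2), (2), (3)


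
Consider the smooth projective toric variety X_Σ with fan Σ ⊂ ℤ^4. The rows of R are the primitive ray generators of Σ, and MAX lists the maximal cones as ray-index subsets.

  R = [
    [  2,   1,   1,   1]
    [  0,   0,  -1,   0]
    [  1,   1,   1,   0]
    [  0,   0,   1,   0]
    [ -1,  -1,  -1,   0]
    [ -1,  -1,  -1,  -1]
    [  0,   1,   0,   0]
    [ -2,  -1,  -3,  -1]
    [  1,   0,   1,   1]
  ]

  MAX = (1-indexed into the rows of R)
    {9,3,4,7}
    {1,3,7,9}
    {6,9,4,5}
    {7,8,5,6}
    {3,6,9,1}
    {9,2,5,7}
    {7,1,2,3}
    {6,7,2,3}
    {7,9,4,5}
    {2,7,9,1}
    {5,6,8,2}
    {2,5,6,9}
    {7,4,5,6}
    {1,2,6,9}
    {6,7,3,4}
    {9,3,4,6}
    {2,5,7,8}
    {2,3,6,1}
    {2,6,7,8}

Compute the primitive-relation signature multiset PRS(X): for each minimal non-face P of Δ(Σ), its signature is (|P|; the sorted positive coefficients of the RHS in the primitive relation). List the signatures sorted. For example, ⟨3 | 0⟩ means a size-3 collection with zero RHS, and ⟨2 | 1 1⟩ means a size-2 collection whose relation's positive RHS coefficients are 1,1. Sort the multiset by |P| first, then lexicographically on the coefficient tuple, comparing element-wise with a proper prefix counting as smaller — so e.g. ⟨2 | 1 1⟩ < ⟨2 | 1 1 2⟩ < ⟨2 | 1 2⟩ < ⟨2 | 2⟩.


The 12 primitive collections of Σ (r=9, n=4):

  P = {2,4}:  v_{2} + v_{4} = 0  ⟹  sig = ⟨2 | 0⟩
  P = {3,5}:  v_{3} + v_{5} = 0  ⟹  sig = ⟨2 | 0⟩
  P = {1,4}:  v_{1} + v_{4} = v_{3} + v_{9}  ⟹  sig = ⟨2 | 1 1⟩
  P = {1,5}:  v_{1} + v_{5} = v_{2} + v_{9}  ⟹  sig = ⟨2 | 1 1⟩
  P = {8,9}:  v_{8} + v_{9} = v_{2} + v_{5}  ⟹  sig = ⟨2 | 1 1⟩
  P = {3,8}:  v_{3} + v_{8} = v_{2} + v_{6} + v_{7}  ⟹  sig = ⟨2 | 1 1 1⟩
  P = {4,8}:  v_{4} + v_{8} = v_{5} + v_{6} + v_{7}  ⟹  sig = ⟨2 | 1 1 1⟩
  P = {1,8}:  v_{1} + v_{8} = 2·v_{2}  ⟹  sig = ⟨2 | 2⟩
  P = {6,7,9}:  v_{6} + v_{7} + v_{9} = 0  ⟹  sig = ⟨3 | 0⟩
  P = {2,3,9}:  v_{2} + v_{3} + v_{9} = v_{1}  ⟹  sig = ⟨3 | 1⟩
  P = {1,6,7}:  v_{1} + v_{6} + v_{7} = v_{2} + v_{3}  ⟹  sig = ⟨3 | 1 1⟩
  P = {2,5,6,7}:  v_{2} + v_{5} + v_{6} + v_{7} = v_{8}  ⟹  sig = ⟨4 | 1⟩

Hence PRS(X_Σ) =
{ ⟨2 | 0⟩ ×2,  ⟨2 | 1 1⟩ ×3,  ⟨2 | 1 1 1⟩ ×2,  ⟨2 | 2⟩,  ⟨3 | 0⟩,  ⟨3 | 1⟩,  ⟨3 | 1 1⟩,  ⟨4 | 1⟩ }


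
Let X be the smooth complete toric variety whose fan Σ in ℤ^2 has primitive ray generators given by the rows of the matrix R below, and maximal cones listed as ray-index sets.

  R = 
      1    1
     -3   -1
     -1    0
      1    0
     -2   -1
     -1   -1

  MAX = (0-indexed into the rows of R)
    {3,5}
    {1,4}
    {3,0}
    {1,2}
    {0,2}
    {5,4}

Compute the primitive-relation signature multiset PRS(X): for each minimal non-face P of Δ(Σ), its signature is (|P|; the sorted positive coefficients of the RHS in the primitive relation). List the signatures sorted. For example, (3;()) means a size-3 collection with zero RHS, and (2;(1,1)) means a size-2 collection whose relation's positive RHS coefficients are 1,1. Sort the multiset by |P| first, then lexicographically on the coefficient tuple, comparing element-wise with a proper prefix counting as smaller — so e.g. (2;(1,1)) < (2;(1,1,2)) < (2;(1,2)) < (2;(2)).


Primitive collections (9):

  • {0,5}:  v_{0} + v_{5} = 0  →  sig = (2;())
  • {2,3}:  v_{2} + v_{3} = 0  →  sig = (2;())
  • {0,4}:  v_{0} + v_{4} = v_{2}  →  sig = (2;(1))
  • {1,3}:  v_{1} + v_{3} = v_{4}  →  sig = (2;(1))
  • {2,4}:  v_{2} + v_{4} = v_{1}  →  sig = (2;(1))
  • {2,5}:  v_{2} + v_{5} = v_{4}  →  sig = (2;(1))
  • {3,4}:  v_{3} + v_{4} = v_{5}  →  sig = (2;(1))
  • {0,1}:  v_{0} + v_{1} = 2·v_{2}  →  sig = (2;(2))
  • {1,5}:  v_{1} + v_{5} = 2·v_{4}  →  sig = (2;(2))

Sorted signature multiset PRS(X):
    (2;())
    (2;())
    (2;(1))
    (2;(1))
    (2;(1))
    (2;(1))
    (2;(1))
    (2;(2))
    (2;(2))


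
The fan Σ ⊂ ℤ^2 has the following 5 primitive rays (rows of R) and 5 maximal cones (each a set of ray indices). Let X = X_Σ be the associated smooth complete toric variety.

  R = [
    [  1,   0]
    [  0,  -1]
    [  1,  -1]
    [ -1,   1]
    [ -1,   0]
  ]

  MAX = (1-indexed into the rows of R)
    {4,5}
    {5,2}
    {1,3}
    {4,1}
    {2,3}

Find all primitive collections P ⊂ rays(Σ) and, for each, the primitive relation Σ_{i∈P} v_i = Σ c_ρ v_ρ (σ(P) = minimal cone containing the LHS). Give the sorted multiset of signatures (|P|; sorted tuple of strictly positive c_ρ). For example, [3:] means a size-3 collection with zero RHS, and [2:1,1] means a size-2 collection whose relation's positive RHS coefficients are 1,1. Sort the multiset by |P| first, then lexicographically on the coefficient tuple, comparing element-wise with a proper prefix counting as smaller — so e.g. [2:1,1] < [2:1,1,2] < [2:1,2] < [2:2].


5 collections generate NE(X_Σ); each relation:

  • {1,5}:  v_{1} + v_{5} = 0 — sig = [2:]
  • {3,4}:  v_{3} + v_{4} = 0 — sig = [2:]
  • {1,2}:  v_{1} + v_{2} = v_{3} — sig = [2:1]
  • {2,4}:  v_{2} + v_{4} = v_{5} — sig = [2:1]
  • {3,5}:  v_{3} + v_{5} = v_{2} — sig = [2:1]

Sorted signature multiset PRS(X):
[[2:], [2:], [2:1], [2:1], [2:1]]


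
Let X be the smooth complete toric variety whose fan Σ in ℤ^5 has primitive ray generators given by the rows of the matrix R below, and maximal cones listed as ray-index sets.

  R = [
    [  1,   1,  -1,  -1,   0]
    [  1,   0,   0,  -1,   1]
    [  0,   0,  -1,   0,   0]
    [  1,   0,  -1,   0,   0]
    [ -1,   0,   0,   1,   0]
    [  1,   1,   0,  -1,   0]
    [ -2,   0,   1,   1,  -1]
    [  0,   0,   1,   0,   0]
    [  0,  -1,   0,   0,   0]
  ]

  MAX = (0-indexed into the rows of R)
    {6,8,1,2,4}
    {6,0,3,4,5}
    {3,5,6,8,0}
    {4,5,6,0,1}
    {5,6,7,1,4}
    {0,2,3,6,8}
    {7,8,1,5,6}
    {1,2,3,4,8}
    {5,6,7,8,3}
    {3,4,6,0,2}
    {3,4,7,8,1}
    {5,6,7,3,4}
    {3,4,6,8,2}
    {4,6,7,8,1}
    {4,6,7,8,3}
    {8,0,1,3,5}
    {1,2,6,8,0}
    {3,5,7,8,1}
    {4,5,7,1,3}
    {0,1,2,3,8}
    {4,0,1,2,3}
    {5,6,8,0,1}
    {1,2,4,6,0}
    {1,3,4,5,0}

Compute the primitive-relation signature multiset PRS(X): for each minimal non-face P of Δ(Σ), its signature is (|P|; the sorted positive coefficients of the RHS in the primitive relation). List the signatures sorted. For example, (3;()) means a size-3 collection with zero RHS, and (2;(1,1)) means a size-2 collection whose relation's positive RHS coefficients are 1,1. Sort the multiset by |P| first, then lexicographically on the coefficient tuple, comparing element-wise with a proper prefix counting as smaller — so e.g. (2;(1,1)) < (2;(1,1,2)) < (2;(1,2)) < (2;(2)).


6 collections generate NE(X_Σ); each relation:

  {2,7}:  v_{2} + v_{7} = 0  ⇒ sig = (2;())
  {0,7}:  v_{0} + v_{7} = v_{5}  ⇒ sig = (2;(1))
  {2,5}:  v_{2} + v_{5} = v_{0}  ⇒ sig = (2;(1))
  {1,3,6}:  v_{1} + v_{3} + v_{6} = 0  ⇒ sig = (3;())
  {4,5,8}:  v_{4} + v_{5} + v_{8} = 0  ⇒ sig = (3;())
  {0,4,8}:  v_{0} + v_{4} + v_{8} = v_{2}  ⇒ sig = (3;(1))

Signatures (|P|; sorted positive RHS coefficients), sorted:
    |P|=2: 3 collections, coeffs (), (1), (1)
    |P|=3: 3 collections, coeffs (), (), (1)


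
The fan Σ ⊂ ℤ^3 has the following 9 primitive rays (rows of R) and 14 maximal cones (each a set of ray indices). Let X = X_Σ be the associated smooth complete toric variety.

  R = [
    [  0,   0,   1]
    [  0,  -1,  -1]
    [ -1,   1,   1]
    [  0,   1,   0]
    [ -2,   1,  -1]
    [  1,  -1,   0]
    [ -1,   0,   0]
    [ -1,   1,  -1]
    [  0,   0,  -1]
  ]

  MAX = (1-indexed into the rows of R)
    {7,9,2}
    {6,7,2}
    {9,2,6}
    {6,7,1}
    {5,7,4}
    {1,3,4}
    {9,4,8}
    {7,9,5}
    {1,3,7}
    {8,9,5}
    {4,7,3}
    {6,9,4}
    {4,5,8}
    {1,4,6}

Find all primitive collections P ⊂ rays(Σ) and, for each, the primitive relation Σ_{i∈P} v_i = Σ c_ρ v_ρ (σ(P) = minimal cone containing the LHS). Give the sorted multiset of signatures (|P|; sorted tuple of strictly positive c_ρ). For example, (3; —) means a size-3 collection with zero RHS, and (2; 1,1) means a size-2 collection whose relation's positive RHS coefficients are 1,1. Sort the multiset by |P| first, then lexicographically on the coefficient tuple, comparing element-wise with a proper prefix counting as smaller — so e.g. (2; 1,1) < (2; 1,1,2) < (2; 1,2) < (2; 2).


Minimal non-faces — 20 found among 9 rays, 14 max cones:

  P={1,9}:  v_{1} + v_{9} = 0  →  sig = (2; —)
  P={2,3}:  v_{2} + v_{3} = v_{7}  →  sig = (2; 1)
  P={2,4}:  v_{2} + v_{4} = v_{9}  →  sig = (2; 1)
  P={3,6}:  v_{3} + v_{6} = v_{1}  →  sig = (2; 1)
  P={6,8}:  v_{6} + v_{8} = v_{9}  →  sig = (2; 1)
  P={7,8}:  v_{7} + v_{8} = v_{5}  →  sig = (2; 1)
  P={1,2}:  v_{1} + v_{2} = v_{6} + v_{7}  →  sig = (2; 1,1)
  P={1,8}:  v_{1} + v_{8} = v_{4} + v_{7}  →  sig = (2; 1,1)
  P={3,9}:  v_{3} + v_{9} = v_{4} + v_{7}  →  sig = (2; 1,1)
  P={5,6}:  v_{5} + v_{6} = v_{7} + v_{9}  →  sig = (2; 1,1)
  P={1,5}:  v_{1} + v_{5} = v_{4} + 2·v_{7}  →  sig = (2; 1,2)
  P={2,8}:  v_{2} + v_{8} = v_{7} + 2·v_{9}  →  sig = (2; 1,2)
  P={2,5}:  v_{2} + v_{5} = 2·v_{7} + 2·v_{9}  →  sig = (2; 2,2)
  P={3,8}:  v_{3} + v_{8} = 2·v_{4} + 2·v_{7}  →  sig = (2; 2,2)
  P={3,5}:  v_{3} + v_{5} = 2·v_{4} + 3·v_{7}  →  sig = (2; 2,3)
  P={4,6,7}:  v_{4} + v_{6} + v_{7} = 0  →  sig = (3; —)
  P={1,4,7}:  v_{1} + v_{4} + v_{7} = v_{3}  →  sig = (3; 1)
  P={4,7,9}:  v_{4} + v_{7} + v_{9} = v_{8}  →  sig = (3; 1)
  P={6,7,9}:  v_{6} + v_{7} + v_{9} = v_{2}  →  sig = (3; 1)
  P={4,5,9}:  v_{4} + v_{5} + v_{9} = 2·v_{8}  →  sig = (3; 2)

so the primitive-relation signature multiset is
{ (2; —),  (2; 1) ×5,  (2; 1,1) ×4,  (2; 1,2) ×2,  (2; 2,2) ×2,  (2; 2,3),  (3; —),  (3; 1) ×3,  (3; 2) }


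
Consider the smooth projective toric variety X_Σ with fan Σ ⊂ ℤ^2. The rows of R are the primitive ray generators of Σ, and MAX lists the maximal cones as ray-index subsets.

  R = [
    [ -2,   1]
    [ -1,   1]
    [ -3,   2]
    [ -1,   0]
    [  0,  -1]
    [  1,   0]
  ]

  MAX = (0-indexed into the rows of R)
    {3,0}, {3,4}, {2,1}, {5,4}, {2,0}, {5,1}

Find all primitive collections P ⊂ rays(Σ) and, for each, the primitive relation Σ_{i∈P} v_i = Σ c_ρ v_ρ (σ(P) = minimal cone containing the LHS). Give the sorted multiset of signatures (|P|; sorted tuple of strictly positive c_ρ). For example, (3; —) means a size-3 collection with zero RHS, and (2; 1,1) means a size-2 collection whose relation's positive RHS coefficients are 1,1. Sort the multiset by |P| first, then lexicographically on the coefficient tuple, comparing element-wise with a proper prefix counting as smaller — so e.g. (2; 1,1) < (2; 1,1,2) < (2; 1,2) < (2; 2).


The 9 primitive collections of Σ (r=6, n=2):

  P={3,5}:  v_{3} + v_{5} = 0  so sig = (2; —)
  P={0,1}:  v_{0} + v_{1} = v_{2}  so sig = (2; 1)
  P={0,5}:  v_{0} + v_{5} = v_{1}  so sig = (2; 1)
  P={1,3}:  v_{1} + v_{3} = v_{0}  so sig = (2; 1)
  P={1,4}:  v_{1} + v_{4} = v_{3}  so sig = (2; 1)
  P={2,4}:  v_{2} + v_{4} = v_{0} + v_{3}  so sig = (2; 1,1)
  P={0,4}:  v_{0} + v_{4} = 2·v_{3}  so sig = (2; 2)
  P={2,3}:  v_{2} + v_{3} = 2·v_{0}  so sig = (2; 2)
  P={2,5}:  v_{2} + v_{5} = 2·v_{1}  so sig = (2; 2)

Sorted signature multiset PRS(X):
[(2; —), (2; 1), (2; 1), (2; 1), (2; 1), (2; 1,1), (2; 2), (2; 2), (2; 2)]


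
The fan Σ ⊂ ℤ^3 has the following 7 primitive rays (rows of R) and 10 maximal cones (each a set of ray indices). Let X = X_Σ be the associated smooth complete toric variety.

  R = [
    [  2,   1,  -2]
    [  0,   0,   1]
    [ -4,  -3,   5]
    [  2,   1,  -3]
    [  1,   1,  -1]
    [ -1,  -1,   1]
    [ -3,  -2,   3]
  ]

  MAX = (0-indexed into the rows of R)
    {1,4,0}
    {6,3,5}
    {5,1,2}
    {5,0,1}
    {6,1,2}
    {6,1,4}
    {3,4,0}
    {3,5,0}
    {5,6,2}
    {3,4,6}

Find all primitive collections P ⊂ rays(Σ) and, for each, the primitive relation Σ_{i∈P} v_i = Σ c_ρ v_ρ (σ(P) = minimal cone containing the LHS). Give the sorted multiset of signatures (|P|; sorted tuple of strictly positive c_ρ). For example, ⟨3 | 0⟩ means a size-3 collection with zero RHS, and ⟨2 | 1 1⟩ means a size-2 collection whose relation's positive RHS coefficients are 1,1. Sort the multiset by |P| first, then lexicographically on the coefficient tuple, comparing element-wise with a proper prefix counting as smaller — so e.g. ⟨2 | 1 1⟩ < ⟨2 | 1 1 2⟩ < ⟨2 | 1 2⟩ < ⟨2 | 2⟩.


7 collections generate NE(X_Σ); each relation:

  {4,5}:  v_{4} + v_{5} = 0  ⟹  sig = ⟨2 | 0⟩
  {0,6}:  v_{0} + v_{6} = v_{5}  ⟹  sig = ⟨2 | 1⟩
  {1,3}:  v_{1} + v_{3} = v_{0}  ⟹  sig = ⟨2 | 1⟩
  {2,4}:  v_{2} + v_{4} = v_{1} + v_{6}  ⟹  sig = ⟨2 | 1 1⟩
  {0,2}:  v_{0} + v_{2} = v_{1} + 2·v_{5}  ⟹  sig = ⟨2 | 1 2⟩
  {2,3}:  v_{2} + v_{3} = 2·v_{5}  ⟹  sig = ⟨2 | 2⟩
  {1,5,6}:  v_{1} + v_{5} + v_{6} = v_{2}  ⟹  sig = ⟨3 | 1⟩

Sorted signature multiset PRS(X):
[⟨2 | 0⟩, ⟨2 | 1⟩, ⟨2 | 1⟩, ⟨2 | 1 1⟩, ⟨2 | 1 2⟩, ⟨2 | 2⟩, ⟨3 | 1⟩]


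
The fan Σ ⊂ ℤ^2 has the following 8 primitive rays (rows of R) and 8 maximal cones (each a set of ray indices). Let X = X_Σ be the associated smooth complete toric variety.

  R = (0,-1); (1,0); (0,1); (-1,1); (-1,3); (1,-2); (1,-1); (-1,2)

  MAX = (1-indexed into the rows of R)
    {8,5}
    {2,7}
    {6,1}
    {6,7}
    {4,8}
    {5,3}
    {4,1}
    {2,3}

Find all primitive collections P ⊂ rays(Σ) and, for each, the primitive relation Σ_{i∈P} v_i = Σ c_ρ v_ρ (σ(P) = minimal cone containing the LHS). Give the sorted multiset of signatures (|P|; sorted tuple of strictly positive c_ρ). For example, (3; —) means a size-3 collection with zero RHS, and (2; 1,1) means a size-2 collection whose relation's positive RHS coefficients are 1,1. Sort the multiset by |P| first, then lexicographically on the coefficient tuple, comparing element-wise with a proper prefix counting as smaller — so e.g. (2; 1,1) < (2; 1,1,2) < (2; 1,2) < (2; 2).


|primitive collections| = 20. Relations:

  {1,3}:  v_{1} + v_{3} = 0  ⇒ sig = (2; —)
  {4,7}:  v_{4} + v_{7} = 0  ⇒ sig = (2; —)
  {6,8}:  v_{6} + v_{8} = 0  ⇒ sig = (2; —)
  {1,2}:  v_{1} + v_{2} = v_{7}  ⇒ sig = (2; 1)
  {1,5}:  v_{1} + v_{5} = v_{8}  ⇒ sig = (2; 1)
  {1,7}:  v_{1} + v_{7} = v_{6}  ⇒ sig = (2; 1)
  {1,8}:  v_{1} + v_{8} = v_{4}  ⇒ sig = (2; 1)
  {2,4}:  v_{2} + v_{4} = v_{3}  ⇒ sig = (2; 1)
  {3,4}:  v_{3} + v_{4} = v_{8}  ⇒ sig = (2; 1)
  {3,6}:  v_{3} + v_{6} = v_{7}  ⇒ sig = (2; 1)
  {3,7}:  v_{3} + v_{7} = v_{2}  ⇒ sig = (2; 1)
  {3,8}:  v_{3} + v_{8} = v_{5}  ⇒ sig = (2; 1)
  {4,6}:  v_{4} + v_{6} = v_{1}  ⇒ sig = (2; 1)
  {5,6}:  v_{5} + v_{6} = v_{3}  ⇒ sig = (2; 1)
  {7,8}:  v_{7} + v_{8} = v_{3}  ⇒ sig = (2; 1)
  {2,6}:  v_{2} + v_{6} = 2·v_{7}  ⇒ sig = (2; 2)
  {2,8}:  v_{2} + v_{8} = 2·v_{3}  ⇒ sig = (2; 2)
  {4,5}:  v_{4} + v_{5} = 2·v_{8}  ⇒ sig = (2; 2)
  {5,7}:  v_{5} + v_{7} = 2·v_{3}  ⇒ sig = (2; 2)
  {2,5}:  v_{2} + v_{5} = 3·v_{3}  ⇒ sig = (2; 3)

Hence PRS(X_Σ) =
    (2; —)
    (2; —)
    (2; —)
    (2; 1)
    (2; 1)
    (2; 1)
    (2; 1)
    (2; 1)
    (2; 1)
    (2; 1)
    (2; 1)
    (2; 1)
    (2; 1)
    (2; 1)
    (2; 1)
    (2; 2)
    (2; 2)
    (2; 2)
    (2; 2)
    (2; 3)


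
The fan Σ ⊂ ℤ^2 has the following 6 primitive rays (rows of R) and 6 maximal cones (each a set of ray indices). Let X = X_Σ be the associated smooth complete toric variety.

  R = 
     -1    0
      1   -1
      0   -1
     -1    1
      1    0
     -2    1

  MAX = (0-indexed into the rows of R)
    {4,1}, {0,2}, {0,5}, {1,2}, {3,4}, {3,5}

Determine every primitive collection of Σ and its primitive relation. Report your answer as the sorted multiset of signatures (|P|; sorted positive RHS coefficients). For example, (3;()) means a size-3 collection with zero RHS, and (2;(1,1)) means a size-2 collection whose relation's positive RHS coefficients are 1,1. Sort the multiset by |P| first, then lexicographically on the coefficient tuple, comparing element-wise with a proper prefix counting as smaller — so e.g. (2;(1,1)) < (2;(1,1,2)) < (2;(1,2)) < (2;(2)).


Minimal non-faces — 9 found among 6 rays, 6 max cones:

  P={0,4}:  v_{0} + v_{4} = 0  ⇒ sig = (2;())
  P={1,3}:  v_{1} + v_{3} = 0  ⇒ sig = (2;())
  P={0,1}:  v_{0} + v_{1} = v_{2}  ⇒ sig = (2;(1))
  P={0,3}:  v_{0} + v_{3} = v_{5}  ⇒ sig = (2;(1))
  P={1,5}:  v_{1} + v_{5} = v_{0}  ⇒ sig = (2;(1))
  P={2,3}:  v_{2} + v_{3} = v_{0}  ⇒ sig = (2;(1))
  P={2,4}:  v_{2} + v_{4} = v_{1}  ⇒ sig = (2;(1))
  P={4,5}:  v_{4} + v_{5} = v_{3}  ⇒ sig = (2;(1))
  P={2,5}:  v_{2} + v_{5} = 2·v_{0}  ⇒ sig = (2;(2))

Sorted signature multiset PRS(X):
    (2;())
    (2;())
    (2;(1))
    (2;(1))
    (2;(1))
    (2;(1))
    (2;(1))
    (2;(1))
    (2;(2))


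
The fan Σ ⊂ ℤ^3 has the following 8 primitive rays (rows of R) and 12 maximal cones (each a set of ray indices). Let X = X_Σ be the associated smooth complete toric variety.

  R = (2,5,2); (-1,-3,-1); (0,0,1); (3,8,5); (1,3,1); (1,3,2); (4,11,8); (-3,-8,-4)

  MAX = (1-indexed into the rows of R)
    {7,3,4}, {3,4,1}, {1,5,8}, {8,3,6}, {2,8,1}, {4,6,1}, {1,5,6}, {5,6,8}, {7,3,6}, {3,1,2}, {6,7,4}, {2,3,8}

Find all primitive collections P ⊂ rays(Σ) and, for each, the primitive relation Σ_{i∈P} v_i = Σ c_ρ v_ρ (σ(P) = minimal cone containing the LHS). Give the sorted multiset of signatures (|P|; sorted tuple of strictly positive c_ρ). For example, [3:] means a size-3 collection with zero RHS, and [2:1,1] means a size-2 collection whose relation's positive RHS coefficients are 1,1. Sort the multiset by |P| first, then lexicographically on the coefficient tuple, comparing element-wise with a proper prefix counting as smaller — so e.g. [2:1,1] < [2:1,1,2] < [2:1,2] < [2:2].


Σ has 14 primitive collections:

  • {2,5}:  v_{2} + v_{5} = 0  →  sig = [2:]
  • {2,6}:  v_{2} + v_{6} = v_{3}  →  sig = [2:1]
  • {3,5}:  v_{3} + v_{5} = v_{6}  →  sig = [2:1]
  • {4,8}:  v_{4} + v_{8} = v_{3}  →  sig = [2:1]
  • {2,4}:  v_{2} + v_{4} = v_{1} + 2·v_{3}  →  sig = [2:1,2]
  • {2,7}:  v_{2} + v_{7} = 2·v_{3} + v_{4}  →  sig = [2:1,2]
  • {4,5}:  v_{4} + v_{5} = v_{1} + 2·v_{6}  →  sig = [2:1,2]
  • {5,7}:  v_{5} + v_{7} = v_{4} + 2·v_{6}  →  sig = [2:1,2]
  • {7,8}:  v_{7} + v_{8} = 2·v_{3} + v_{6}  →  sig = [2:1,2]
  • {1,7}:  v_{1} + v_{7} = 2·v_{4}  →  sig = [2:2]
  • {1,6,8}:  v_{1} + v_{6} + v_{8} = 0  →  sig = [3:]
  • {1,3,6}:  v_{1} + v_{3} + v_{6} = v_{4}  →  sig = [3:1]
  • {1,3,8}:  v_{1} + v_{3} + v_{8} = v_{2}  →  sig = [3:1]
  • {3,4,6}:  v_{3} + v_{4} + v_{6} = v_{7}  →  sig = [3:1]

Signatures (|P|; sorted positive RHS coefficients), sorted:
[[2:], [2:1], [2:1], [2:1], [2:1,2], [2:1,2], [2:1,2], [2:1,2], [2:1,2], [2:2], [3:], [3:1], [3:1], [3:1]]


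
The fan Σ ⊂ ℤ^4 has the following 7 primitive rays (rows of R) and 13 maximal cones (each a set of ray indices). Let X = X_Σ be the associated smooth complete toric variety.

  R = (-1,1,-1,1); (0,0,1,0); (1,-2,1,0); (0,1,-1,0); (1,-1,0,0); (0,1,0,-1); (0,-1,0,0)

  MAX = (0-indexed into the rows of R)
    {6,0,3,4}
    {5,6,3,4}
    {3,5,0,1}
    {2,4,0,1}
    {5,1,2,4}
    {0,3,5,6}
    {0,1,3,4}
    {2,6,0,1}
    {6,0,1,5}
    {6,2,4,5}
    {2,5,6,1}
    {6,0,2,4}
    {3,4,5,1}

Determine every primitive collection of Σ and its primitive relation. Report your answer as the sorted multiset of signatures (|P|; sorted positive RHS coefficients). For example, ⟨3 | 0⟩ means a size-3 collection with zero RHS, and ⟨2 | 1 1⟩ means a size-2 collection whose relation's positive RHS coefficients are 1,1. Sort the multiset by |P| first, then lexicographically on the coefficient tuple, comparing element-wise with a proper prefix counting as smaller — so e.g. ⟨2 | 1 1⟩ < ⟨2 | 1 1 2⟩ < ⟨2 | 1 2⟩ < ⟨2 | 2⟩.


5 collections generate NE(X_Σ); each relation:

  P = {2,3}:  v_{2} + v_{3} = v_{4}  ⟹  sig = ⟨2 | 1⟩
  P = {0,2,5}:  v_{0} + v_{2} + v_{5} = 0  ⟹  sig = ⟨3 | 0⟩
  P = {1,3,6}:  v_{1} + v_{3} + v_{6} = 0  ⟹  sig = ⟨3 | 0⟩
  P = {0,4,5}:  v_{0} + v_{4} + v_{5} = v_{3}  ⟹  sig = ⟨3 | 1⟩
  P = {1,4,6}:  v_{1} + v_{4} + v_{6} = v_{2}  ⟹  sig = ⟨3 | 1⟩

Sorted signature multiset PRS(X):
    |P|=2: 1 collection, coeffs (1)
    |P|=3: 4 collections, coeffs (), (), (1), (1)


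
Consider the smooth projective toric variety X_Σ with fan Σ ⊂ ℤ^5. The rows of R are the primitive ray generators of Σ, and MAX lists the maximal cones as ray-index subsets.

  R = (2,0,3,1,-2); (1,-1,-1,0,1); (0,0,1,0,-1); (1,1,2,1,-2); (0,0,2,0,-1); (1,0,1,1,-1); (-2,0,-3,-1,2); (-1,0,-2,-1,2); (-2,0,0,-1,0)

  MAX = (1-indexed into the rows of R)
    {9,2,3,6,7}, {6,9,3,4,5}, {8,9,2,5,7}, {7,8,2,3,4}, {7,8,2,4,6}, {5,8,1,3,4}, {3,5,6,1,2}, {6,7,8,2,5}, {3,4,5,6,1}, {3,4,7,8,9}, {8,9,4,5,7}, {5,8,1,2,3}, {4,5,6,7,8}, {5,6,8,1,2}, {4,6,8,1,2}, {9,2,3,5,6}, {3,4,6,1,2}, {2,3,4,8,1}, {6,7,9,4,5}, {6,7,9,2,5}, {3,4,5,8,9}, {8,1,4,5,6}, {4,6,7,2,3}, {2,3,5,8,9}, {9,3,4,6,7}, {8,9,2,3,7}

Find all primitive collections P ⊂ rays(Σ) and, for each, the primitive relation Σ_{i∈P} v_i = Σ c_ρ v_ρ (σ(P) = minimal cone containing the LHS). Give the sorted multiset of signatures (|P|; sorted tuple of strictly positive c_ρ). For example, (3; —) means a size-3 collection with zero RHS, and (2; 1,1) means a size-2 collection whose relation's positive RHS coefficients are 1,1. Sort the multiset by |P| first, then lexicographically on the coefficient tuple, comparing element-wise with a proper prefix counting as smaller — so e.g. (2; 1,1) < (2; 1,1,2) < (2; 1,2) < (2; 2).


7 collections generate NE(X_Σ); each relation:

  {1,7}:  v_{1} + v_{7} = 0  ⇒ sig = (2; —)
  {1,9}:  v_{1} + v_{9} = v_{3} + v_{5}  ⇒ sig = (2; 1,1)
  {3,6,8}:  v_{3} + v_{6} + v_{8} = 0  ⇒ sig = (3; —)
  {2,4,5}:  v_{2} + v_{4} + v_{5} = v_{1}  ⇒ sig = (3; 1)
  {2,4,9}:  v_{2} + v_{4} + v_{9} = v_{3}  ⇒ sig = (3; 1)
  {3,5,7}:  v_{3} + v_{5} + v_{7} = v_{9}  ⇒ sig = (3; 1)
  {6,8,9}:  v_{6} + v_{8} + v_{9} = v_{5} + v_{7}  ⇒ sig = (3; 1,1)

Signatures (|P|; sorted positive RHS coefficients), sorted:
    |P|=2: 2 collections, coeffs (), (1,1)
    |P|=3: 5 collections, coeffs (), (1), (1), (1), (1,1)


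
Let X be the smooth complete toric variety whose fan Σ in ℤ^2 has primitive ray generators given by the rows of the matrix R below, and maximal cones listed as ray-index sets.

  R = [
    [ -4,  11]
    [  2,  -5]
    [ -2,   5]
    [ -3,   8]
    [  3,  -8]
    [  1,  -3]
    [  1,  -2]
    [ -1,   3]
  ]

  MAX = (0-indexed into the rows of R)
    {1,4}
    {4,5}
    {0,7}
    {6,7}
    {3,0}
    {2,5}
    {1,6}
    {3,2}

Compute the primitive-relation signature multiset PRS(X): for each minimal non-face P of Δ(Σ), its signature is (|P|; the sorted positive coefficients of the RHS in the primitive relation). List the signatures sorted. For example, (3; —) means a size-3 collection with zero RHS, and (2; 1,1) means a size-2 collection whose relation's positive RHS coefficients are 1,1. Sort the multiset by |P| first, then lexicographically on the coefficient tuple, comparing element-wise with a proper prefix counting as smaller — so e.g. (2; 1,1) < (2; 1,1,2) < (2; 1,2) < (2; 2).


Primitive collections (20):

  P = {1,2}:  v_{1} + v_{2} = 0  ⟹  sig = (2; —)
  P = {3,4}:  v_{3} + v_{4} = 0  ⟹  sig = (2; —)
  P = {5,7}:  v_{5} + v_{7} = 0  ⟹  sig = (2; —)
  P = {0,4}:  v_{0} + v_{4} = v_{7}  ⟹  sig = (2; 1)
  P = {0,5}:  v_{0} + v_{5} = v_{3}  ⟹  sig = (2; 1)
  P = {1,3}:  v_{1} + v_{3} = v_{7}  ⟹  sig = (2; 1)
  P = {1,5}:  v_{1} + v_{5} = v_{4}  ⟹  sig = (2; 1)
  P = {1,7}:  v_{1} + v_{7} = v_{6}  ⟹  sig = (2; 1)
  P = {2,4}:  v_{2} + v_{4} = v_{5}  ⟹  sig = (2; 1)
  P = {2,6}:  v_{2} + v_{6} = v_{7}  ⟹  sig = (2; 1)
  P = {2,7}:  v_{2} + v_{7} = v_{3}  ⟹  sig = (2; 1)
  P = {3,5}:  v_{3} + v_{5} = v_{2}  ⟹  sig = (2; 1)
  P = {3,7}:  v_{3} + v_{7} = v_{0}  ⟹  sig = (2; 1)
  P = {4,7}:  v_{4} + v_{7} = v_{1}  ⟹  sig = (2; 1)
  P = {5,6}:  v_{5} + v_{6} = v_{1}  ⟹  sig = (2; 1)
  P = {0,1}:  v_{0} + v_{1} = 2·v_{7}  ⟹  sig = (2; 2)
  P = {0,2}:  v_{0} + v_{2} = 2·v_{3}  ⟹  sig = (2; 2)
  P = {3,6}:  v_{3} + v_{6} = 2·v_{7}  ⟹  sig = (2; 2)
  P = {4,6}:  v_{4} + v_{6} = 2·v_{1}  ⟹  sig = (2; 2)
  P = {0,6}:  v_{0} + v_{6} = 3·v_{7}  ⟹  sig = (2; 3)

Hence PRS(X_Σ) =
[(2; —), (2; —), (2; —), (2; 1), (2; 1), (2; 1), (2; 1), (2; 1), (2; 1), (2; 1), (2; 1), (2; 1), (2; 1), (2; 1), (2; 1), (2; 2), (2; 2), (2; 2), (2; 2), (2; 3)]


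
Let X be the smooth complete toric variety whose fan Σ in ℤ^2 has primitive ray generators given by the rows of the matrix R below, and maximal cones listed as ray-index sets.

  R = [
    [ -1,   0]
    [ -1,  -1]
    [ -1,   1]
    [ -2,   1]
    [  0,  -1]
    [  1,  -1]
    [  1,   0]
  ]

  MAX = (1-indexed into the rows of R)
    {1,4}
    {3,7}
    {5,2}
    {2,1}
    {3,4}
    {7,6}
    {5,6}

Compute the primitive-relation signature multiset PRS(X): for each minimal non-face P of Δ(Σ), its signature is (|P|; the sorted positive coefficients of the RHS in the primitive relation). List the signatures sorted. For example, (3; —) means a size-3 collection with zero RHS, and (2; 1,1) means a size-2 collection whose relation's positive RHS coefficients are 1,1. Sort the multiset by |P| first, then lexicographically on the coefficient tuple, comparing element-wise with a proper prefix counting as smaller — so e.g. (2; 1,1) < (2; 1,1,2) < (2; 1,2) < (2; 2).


The 14 primitive collections of Σ (r=7, n=2):

  • {1,7}:  v_{1} + v_{7} = 0 ; sig = (2; —)
  • {3,6}:  v_{3} + v_{6} = 0 ; sig = (2; —)
  • {1,3}:  v_{1} + v_{3} = v_{4} ; sig = (2; 1)
  • {1,5}:  v_{1} + v_{5} = v_{2} ; sig = (2; 1)
  • {1,6}:  v_{1} + v_{6} = v_{5} ; sig = (2; 1)
  • {2,7}:  v_{2} + v_{7} = v_{5} ; sig = (2; 1)
  • {3,5}:  v_{3} + v_{5} = v_{1} ; sig = (2; 1)
  • {4,6}:  v_{4} + v_{6} = v_{1} ; sig = (2; 1)
  • {4,7}:  v_{4} + v_{7} = v_{3} ; sig = (2; 1)
  • {5,7}:  v_{5} + v_{7} = v_{6} ; sig = (2; 1)
  • {2,3}:  v_{2} + v_{3} = 2·v_{1} ; sig = (2; 2)
  • {2,6}:  v_{2} + v_{6} = 2·v_{5} ; sig = (2; 2)
  • {4,5}:  v_{4} + v_{5} = 2·v_{1} ; sig = (2; 2)
  • {2,4}:  v_{2} + v_{4} = 3·v_{1} ; sig = (2; 3)

Hence PRS(X_Σ) =
    |P|=2: 14 collections, coeffs (), (), (1), (1), (1), (1), (1), (1), (1), (1), (2), (2), (2), (3)
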